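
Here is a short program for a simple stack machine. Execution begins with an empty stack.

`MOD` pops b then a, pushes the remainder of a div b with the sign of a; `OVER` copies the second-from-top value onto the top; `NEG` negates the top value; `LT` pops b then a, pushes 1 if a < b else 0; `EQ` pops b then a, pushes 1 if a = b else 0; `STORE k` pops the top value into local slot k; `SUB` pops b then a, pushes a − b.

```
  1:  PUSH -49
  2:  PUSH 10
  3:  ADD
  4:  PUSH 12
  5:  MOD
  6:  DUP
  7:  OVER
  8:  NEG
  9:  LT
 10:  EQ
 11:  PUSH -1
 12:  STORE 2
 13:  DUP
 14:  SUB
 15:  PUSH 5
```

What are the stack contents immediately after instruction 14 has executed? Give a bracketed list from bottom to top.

[0]

PUSH -49 -> [-49]
PUSH 10  -> [-49, 10]
ADD      -> [-39]
PUSH 12  -> [-39, 12]
MOD      -> [-3]
DUP      -> [-3, -3]
OVER     -> [-3, -3, -3]
NEG      -> [-3, -3, 3]
LT       -> [-3, 1]
EQ       -> [0]
PUSH -1  -> [0, -1]
STORE 2  -> [0]
DUP      -> [0, 0]
SUB      -> [0]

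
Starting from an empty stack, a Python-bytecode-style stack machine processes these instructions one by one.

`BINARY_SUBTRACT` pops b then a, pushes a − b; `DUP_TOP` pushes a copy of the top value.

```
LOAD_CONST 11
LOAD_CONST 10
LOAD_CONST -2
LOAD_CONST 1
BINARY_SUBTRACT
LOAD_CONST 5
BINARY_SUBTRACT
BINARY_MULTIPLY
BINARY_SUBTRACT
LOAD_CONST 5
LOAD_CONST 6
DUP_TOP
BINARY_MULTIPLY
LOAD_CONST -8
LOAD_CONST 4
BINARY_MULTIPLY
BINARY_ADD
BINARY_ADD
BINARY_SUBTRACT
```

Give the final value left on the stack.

LOAD_CONST 11   : [11]
LOAD_CONST 10   : [11, 10]
LOAD_CONST -2   : [11, 10, -2]
LOAD_CONST 1    : [11, 10, -2, 1]
BINARY_SUBTRACT : [11, 10, -3]
LOAD_CONST 5    : [11, 10, -3, 5]
BINARY_SUBTRACT : [11, 10, -8]
BINARY_MULTIPLY : [11, -80]
BINARY_SUBTRACT : [91]
LOAD_CONST 5    : [91, 5]
LOAD_CONST 6    : [91, 5, 6]
DUP_TOP         : [91, 5, 6, 6]
BINARY_MULTIPLY : [91, 5, 36]
LOAD_CONST -8   : [91, 5, 36, -8]
LOAD_CONST 4    : [91, 5, 36, -8, 4]
BINARY_MULTIPLY : [91, 5, 36, -32]
BINARY_ADD      : [91, 5, 4]
BINARY_ADD      : [91, 9]
BINARY_SUBTRACT : [82]

82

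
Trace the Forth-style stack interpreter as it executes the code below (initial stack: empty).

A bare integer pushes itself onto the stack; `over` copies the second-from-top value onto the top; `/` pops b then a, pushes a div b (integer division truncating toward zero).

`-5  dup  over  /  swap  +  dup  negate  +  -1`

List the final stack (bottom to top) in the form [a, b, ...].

[0, -1]

-5     → [-5]
dup    → [-5, -5]
over   → [-5, -5, -5]
/      → [-5, 1]
swap   → [1, -5]
+      → [-4]
dup    → [-4, -4]
negate → [-4, 4]
+      → [0]
-1     → [0, -1]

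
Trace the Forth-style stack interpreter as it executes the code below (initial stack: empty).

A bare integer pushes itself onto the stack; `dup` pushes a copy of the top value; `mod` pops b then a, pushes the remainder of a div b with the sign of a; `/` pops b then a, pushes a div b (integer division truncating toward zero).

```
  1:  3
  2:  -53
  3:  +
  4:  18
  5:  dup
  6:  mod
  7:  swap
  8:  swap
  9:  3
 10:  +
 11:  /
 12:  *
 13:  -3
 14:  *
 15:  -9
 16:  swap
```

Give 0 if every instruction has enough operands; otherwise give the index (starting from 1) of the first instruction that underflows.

3    → 3
-53  → 3 -53
+    → -50
18   → -50 18
dup  → -50 18 18
mod  → -50 0
swap → 0 -50
swap → -50 0
3    → -50 0 3
+    → -50 3
/    → -16
*  — needs 2 operands, stack has 1 → underflow

12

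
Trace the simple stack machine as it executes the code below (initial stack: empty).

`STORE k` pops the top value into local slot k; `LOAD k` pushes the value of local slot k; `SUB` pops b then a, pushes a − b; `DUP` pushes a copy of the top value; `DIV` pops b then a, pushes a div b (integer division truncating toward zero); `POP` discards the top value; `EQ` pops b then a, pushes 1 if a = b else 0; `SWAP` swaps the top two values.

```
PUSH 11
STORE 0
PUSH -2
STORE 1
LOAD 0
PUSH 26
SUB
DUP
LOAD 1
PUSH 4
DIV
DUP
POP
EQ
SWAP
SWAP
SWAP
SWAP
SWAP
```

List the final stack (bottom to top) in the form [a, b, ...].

[0, -15]

PUSH 11 -> 11
STORE 0 -> (empty)
PUSH -2 -> -2
STORE 1 -> (empty)
LOAD 0  -> 11
PUSH 26 -> 11 26
SUB     -> -15
DUP     -> -15 -15
LOAD 1  -> -15 -15 -2
PUSH 4  -> -15 -15 -2 4
DIV     -> -15 -15 0
DUP     -> -15 -15 0 0
POP     -> -15 -15 0
EQ      -> -15 0
SWAP    -> 0 -15
SWAP    -> -15 0
SWAP    -> 0 -15
SWAP    -> -15 0
SWAP    -> 0 -15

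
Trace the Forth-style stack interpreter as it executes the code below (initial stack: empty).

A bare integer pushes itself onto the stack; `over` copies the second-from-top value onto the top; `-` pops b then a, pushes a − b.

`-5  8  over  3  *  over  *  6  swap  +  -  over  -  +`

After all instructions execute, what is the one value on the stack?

122

-5   → -5
8    → -5 8
over → -5 8 -5
3    → -5 8 -5 3
*    → -5 8 -15
over → -5 8 -15 8
*    → -5 8 -120
6    → -5 8 -120 6
swap → -5 8 6 -120
+    → -5 8 -114
-    → -5 122
over → -5 122 -5
-    → -5 127
+    → 122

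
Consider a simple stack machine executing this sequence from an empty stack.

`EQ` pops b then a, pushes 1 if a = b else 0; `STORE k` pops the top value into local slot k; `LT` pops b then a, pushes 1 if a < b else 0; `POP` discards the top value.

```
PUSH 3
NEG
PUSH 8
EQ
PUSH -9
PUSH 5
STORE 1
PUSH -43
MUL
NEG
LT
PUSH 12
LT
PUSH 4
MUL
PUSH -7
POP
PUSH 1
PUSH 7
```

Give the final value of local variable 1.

PUSH 3   : 3
NEG      : -3
PUSH 8   : -3 8
EQ       : 0
PUSH -9  : 0 -9
PUSH 5   : 0 -9 5
STORE 1  : 0 -9
PUSH -43 : 0 -9 -43
MUL      : 0 387
NEG      : 0 -387
LT       : 0
PUSH 12  : 0 12
LT       : 1
PUSH 4   : 1 4
MUL      : 4
PUSH -7  : 4 -7
POP      : 4
PUSH 1   : 4 1
PUSH 7   : 4 1 7

5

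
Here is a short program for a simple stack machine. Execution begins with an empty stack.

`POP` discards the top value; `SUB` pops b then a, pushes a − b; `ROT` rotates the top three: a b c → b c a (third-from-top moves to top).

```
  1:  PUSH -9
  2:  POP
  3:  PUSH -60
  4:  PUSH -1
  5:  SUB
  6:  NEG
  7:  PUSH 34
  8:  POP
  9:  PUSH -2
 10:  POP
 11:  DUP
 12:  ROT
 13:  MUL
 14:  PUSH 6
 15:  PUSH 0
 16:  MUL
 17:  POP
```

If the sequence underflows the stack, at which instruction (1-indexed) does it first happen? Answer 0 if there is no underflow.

PUSH -9  : -9
POP      : (empty)
PUSH -60 : -60
PUSH -1  : -60 -1
SUB      : -59
NEG      : 59
PUSH 34  : 59 34
POP      : 59
PUSH -2  : 59 -2
POP      : 59
DUP      : 59 59
ROT  — needs 3 operands, stack has 2 → underflow

12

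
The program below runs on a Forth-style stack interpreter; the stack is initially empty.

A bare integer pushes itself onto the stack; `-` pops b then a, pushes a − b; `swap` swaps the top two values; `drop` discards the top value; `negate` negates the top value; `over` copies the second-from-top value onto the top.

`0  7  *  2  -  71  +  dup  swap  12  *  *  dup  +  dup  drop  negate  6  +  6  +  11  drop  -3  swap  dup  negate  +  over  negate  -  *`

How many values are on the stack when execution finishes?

1

0      -> 0
7      -> 0 7
*      -> 0
2      -> 0 2
-      -> -2
71     -> -2 71
+      -> 69
dup    -> 69 69
swap   -> 69 69
12     -> 69 69 12
*      -> 69 828
*      -> 57132
dup    -> 57132 57132
+      -> 114264
dup    -> 114264 114264
drop   -> 114264
negate -> -114264
6      -> -114264 6
+      -> -114258
6      -> -114258 6
+      -> -114252
11     -> -114252 11
drop   -> -114252
-3     -> -114252 -3
swap   -> -3 -114252
dup    -> -3 -114252 -114252
negate -> -3 -114252 114252
+      -> -3 0
over   -> -3 0 -3
negate -> -3 0 3
-      -> -3 -3
*      -> 9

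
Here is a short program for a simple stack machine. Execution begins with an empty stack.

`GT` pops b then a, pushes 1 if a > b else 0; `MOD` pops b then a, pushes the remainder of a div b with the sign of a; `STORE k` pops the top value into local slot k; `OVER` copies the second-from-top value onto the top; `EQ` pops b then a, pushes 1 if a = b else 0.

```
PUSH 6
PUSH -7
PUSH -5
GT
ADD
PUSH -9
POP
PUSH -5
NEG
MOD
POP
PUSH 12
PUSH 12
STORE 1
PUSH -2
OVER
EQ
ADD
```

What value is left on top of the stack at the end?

12

PUSH 6  : 6
PUSH -7 : 6 -7
PUSH -5 : 6 -7 -5
GT      : 6 0
ADD     : 6
PUSH -9 : 6 -9
POP     : 6
PUSH -5 : 6 -5
NEG     : 6 5
MOD     : 1
POP     : (empty)
PUSH 12 : 12
PUSH 12 : 12 12
STORE 1 : 12
PUSH -2 : 12 -2
OVER    : 12 -2 12
EQ      : 12 0
ADD     : 12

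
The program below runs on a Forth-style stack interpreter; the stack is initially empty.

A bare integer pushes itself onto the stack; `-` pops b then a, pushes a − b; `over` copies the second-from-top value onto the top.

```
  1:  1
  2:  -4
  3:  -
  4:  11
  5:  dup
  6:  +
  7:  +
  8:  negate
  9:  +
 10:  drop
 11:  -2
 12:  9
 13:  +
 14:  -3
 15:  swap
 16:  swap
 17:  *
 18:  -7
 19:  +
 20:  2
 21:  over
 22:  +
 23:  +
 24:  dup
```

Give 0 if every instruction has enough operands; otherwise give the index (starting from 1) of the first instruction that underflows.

9

1      → 1
-4     → 1 -4
-      → 5
11     → 5 11
dup    → 5 11 11
+      → 5 22
+      → 27
negate → -27
+  — needs 2 operands, stack has 1 → underflow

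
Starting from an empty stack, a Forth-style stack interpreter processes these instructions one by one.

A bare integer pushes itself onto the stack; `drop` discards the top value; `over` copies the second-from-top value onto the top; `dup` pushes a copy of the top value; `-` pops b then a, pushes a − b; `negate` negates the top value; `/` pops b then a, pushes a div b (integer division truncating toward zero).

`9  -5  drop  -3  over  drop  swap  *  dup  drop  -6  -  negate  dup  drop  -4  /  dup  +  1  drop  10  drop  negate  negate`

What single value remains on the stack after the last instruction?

9      -> [9]
-5     -> [9, -5]
drop   -> [9]
-3     -> [9, -3]
over   -> [9, -3, 9]
drop   -> [9, -3]
swap   -> [-3, 9]
*      -> [-27]
dup    -> [-27, -27]
drop   -> [-27]
-6     -> [-27, -6]
-      -> [-21]
negate -> [21]
dup    -> [21, 21]
drop   -> [21]
-4     -> [21, -4]
/      -> [-5]
dup    -> [-5, -5]
+      -> [-10]
1      -> [-10, 1]
drop   -> [-10]
10     -> [-10, 10]
drop   -> [-10]
negate -> [10]
negate -> [-10]

-10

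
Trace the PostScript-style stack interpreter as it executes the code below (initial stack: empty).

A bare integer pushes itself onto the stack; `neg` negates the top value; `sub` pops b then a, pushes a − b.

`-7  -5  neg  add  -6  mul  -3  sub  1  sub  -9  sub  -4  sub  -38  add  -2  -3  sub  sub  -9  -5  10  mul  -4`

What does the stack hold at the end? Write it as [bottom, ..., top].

[-12, -9, -50, -4]

-7  -> -7
-5  -> -7 -5
neg -> -7 5
add -> -2
-6  -> -2 -6
mul -> 12
-3  -> 12 -3
sub -> 15
1   -> 15 1
sub -> 14
-9  -> 14 -9
sub -> 23
-4  -> 23 -4
sub -> 27
-38 -> 27 -38
add -> -11
-2  -> -11 -2
-3  -> -11 -2 -3
sub -> -11 1
sub -> -12
-9  -> -12 -9
-5  -> -12 -9 -5
10  -> -12 -9 -5 10
mul -> -12 -9 -50
-4  -> -12 -9 -50 -4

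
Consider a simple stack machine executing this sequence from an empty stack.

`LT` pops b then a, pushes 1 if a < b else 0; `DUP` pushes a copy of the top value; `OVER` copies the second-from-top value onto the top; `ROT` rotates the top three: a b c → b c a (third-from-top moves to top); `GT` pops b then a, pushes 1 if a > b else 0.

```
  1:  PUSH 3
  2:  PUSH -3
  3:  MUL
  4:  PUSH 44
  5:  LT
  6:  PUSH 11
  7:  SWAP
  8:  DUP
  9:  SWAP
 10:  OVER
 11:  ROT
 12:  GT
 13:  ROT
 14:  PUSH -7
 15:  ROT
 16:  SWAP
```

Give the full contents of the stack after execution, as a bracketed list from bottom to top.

PUSH 3   [3]
PUSH -3  [3, -3]
MUL      [-9]
PUSH 44  [-9, 44]
LT       [1]
PUSH 11  [1, 11]
SWAP     [11, 1]
DUP      [11, 1, 1]
SWAP     [11, 1, 1]
OVER     [11, 1, 1, 1]
ROT      [11, 1, 1, 1]
GT       [11, 1, 0]
ROT      [1, 0, 11]
PUSH -7  [1, 0, 11, -7]
ROT      [1, 11, -7, 0]
SWAP     [1, 11, 0, -7]

[1, 11, 0, -7]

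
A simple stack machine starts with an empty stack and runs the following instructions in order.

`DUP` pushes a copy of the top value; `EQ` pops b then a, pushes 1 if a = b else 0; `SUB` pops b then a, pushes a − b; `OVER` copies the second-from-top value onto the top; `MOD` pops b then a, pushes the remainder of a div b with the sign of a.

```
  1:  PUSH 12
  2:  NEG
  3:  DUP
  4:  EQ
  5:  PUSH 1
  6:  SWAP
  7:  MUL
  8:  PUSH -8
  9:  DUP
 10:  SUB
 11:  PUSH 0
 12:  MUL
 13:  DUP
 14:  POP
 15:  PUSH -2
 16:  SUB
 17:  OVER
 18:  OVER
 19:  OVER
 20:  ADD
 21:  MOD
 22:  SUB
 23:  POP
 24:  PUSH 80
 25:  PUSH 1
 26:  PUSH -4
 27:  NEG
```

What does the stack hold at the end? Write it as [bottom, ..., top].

[1, 80, 1, 4]

PUSH 12 -> [12]
NEG     -> [-12]
DUP     -> [-12, -12]
EQ      -> [1]
PUSH 1  -> [1, 1]
SWAP    -> [1, 1]
MUL     -> [1]
PUSH -8 -> [1, -8]
DUP     -> [1, -8, -8]
SUB     -> [1, 0]
PUSH 0  -> [1, 0, 0]
MUL     -> [1, 0]
DUP     -> [1, 0, 0]
POP     -> [1, 0]
PUSH -2 -> [1, 0, -2]
SUB     -> [1, 2]
OVER    -> [1, 2, 1]
OVER    -> [1, 2, 1, 2]
OVER    -> [1, 2, 1, 2, 1]
ADD     -> [1, 2, 1, 3]
MOD     -> [1, 2, 1]
SUB     -> [1, 1]
POP     -> [1]
PUSH 80 -> [1, 80]
PUSH 1  -> [1, 80, 1]
PUSH -4 -> [1, 80, 1, -4]
NEG     -> [1, 80, 1, 4]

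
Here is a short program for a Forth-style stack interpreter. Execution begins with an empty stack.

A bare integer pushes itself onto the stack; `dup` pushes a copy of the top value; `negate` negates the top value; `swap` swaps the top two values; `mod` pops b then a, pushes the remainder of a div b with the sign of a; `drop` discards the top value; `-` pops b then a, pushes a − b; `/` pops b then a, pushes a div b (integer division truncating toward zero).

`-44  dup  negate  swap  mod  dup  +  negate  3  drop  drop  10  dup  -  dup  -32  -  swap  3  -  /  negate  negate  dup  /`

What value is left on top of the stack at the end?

-44    -> -44
dup    -> -44 -44
negate -> -44 44
swap   -> 44 -44
mod    -> 0
dup    -> 0 0
+      -> 0
negate -> 0
3      -> 0 3
drop   -> 0
drop   -> (empty)
10     -> 10
dup    -> 10 10
-      -> 0
dup    -> 0 0
-32    -> 0 0 -32
-      -> 0 32
swap   -> 32 0
3      -> 32 0 3
-      -> 32 -3
/      -> -10
negate -> 10
negate -> -10
dup    -> -10 -10
/      -> 1

1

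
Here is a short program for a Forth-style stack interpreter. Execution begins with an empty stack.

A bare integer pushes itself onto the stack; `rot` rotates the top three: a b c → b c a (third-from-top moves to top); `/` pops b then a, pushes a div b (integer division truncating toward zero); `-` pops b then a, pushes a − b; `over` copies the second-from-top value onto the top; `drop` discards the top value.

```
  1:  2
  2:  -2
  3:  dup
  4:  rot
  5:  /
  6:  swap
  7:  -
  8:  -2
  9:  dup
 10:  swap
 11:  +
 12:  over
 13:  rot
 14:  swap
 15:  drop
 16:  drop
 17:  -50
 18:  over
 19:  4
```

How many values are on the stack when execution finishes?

2    -> 2
-2   -> 2 -2
dup  -> 2 -2 -2
rot  -> -2 -2 2
/    -> -2 -1
swap -> -1 -2
-    -> 1
-2   -> 1 -2
dup  -> 1 -2 -2
swap -> 1 -2 -2
+    -> 1 -4
over -> 1 -4 1
rot  -> -4 1 1
swap -> -4 1 1
drop -> -4 1
drop -> -4
-50  -> -4 -50
over -> -4 -50 -4
4    -> -4 -50 -4 4

4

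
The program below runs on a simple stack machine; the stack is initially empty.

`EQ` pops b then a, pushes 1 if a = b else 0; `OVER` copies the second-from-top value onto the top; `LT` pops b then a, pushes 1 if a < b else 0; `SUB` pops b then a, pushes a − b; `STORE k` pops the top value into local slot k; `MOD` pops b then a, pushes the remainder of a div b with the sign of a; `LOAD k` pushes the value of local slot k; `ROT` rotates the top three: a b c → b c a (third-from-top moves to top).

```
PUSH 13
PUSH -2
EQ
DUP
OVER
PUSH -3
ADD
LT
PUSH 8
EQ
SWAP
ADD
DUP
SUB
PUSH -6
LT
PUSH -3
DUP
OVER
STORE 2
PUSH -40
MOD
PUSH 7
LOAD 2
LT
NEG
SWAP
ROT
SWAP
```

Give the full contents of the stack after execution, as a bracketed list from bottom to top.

PUSH 13  : [13]
PUSH -2  : [13, -2]
EQ       : [0]
DUP      : [0, 0]
OVER     : [0, 0, 0]
PUSH -3  : [0, 0, 0, -3]
ADD      : [0, 0, -3]
LT       : [0, 0]
PUSH 8   : [0, 0, 8]
EQ       : [0, 0]
SWAP     : [0, 0]
ADD      : [0]
DUP      : [0, 0]
SUB      : [0]
PUSH -6  : [0, -6]
LT       : [0]
PUSH -3  : [0, -3]
DUP      : [0, -3, -3]
OVER     : [0, -3, -3, -3]
STORE 2  : [0, -3, -3]
PUSH -40 : [0, -3, -3, -40]
MOD      : [0, -3, -3]
PUSH 7   : [0, -3, -3, 7]
LOAD 2   : [0, -3, -3, 7, -3]
LT       : [0, -3, -3, 0]
NEG      : [0, -3, -3, 0]
SWAP     : [0, -3, 0, -3]
ROT      : [0, 0, -3, -3]
SWAP     : [0, 0, -3, -3]

[0, 0, -3, -3]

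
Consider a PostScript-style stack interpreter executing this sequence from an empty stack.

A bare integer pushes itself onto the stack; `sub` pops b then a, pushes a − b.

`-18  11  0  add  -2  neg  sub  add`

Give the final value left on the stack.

-18 -> -18
11  -> -18 11
0   -> -18 11 0
add -> -18 11
-2  -> -18 11 -2
neg -> -18 11 2
sub -> -18 9
add -> -9

-9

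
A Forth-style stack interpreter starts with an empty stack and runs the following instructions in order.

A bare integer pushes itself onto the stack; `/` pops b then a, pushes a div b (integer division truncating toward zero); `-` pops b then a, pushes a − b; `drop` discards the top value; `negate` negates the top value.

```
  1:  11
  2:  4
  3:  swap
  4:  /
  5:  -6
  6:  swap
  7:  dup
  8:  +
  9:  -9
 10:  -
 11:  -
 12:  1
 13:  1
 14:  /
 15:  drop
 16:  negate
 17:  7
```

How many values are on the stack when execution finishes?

11     -> 11
4      -> 11 4
swap   -> 4 11
/      -> 0
-6     -> 0 -6
swap   -> -6 0
dup    -> -6 0 0
+      -> -6 0
-9     -> -6 0 -9
-      -> -6 9
-      -> -15
1      -> -15 1
1      -> -15 1 1
/      -> -15 1
drop   -> -15
negate -> 15
7      -> 15 7

2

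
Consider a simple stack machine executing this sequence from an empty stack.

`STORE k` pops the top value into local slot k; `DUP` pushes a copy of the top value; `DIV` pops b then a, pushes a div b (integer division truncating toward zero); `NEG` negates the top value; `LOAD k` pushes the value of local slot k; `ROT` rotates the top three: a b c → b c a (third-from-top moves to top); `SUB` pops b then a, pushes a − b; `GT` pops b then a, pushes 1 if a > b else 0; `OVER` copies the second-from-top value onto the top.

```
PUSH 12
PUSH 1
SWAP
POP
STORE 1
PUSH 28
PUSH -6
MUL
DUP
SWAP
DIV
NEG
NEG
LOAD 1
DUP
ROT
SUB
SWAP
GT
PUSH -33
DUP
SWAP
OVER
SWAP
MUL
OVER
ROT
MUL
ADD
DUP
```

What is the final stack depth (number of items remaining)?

PUSH 12   [12]
PUSH 1    [12, 1]
SWAP      [1, 12]
POP       [1]
STORE 1   []
PUSH 28   [28]
PUSH -6   [28, -6]
MUL       [-168]
DUP       [-168, -168]
SWAP      [-168, -168]
DIV       [1]
NEG       [-1]
NEG       [1]
LOAD 1    [1, 1]
DUP       [1, 1, 1]
ROT       [1, 1, 1]
SUB       [1, 0]
SWAP      [0, 1]
GT        [0]
PUSH -33  [0, -33]
DUP       [0, -33, -33]
SWAP      [0, -33, -33]
OVER      [0, -33, -33, -33]
SWAP      [0, -33, -33, -33]
MUL       [0, -33, 1089]
OVER      [0, -33, 1089, -33]
ROT       [0, 1089, -33, -33]
MUL       [0, 1089, 1089]
ADD       [0, 2178]
DUP       [0, 2178, 2178]

3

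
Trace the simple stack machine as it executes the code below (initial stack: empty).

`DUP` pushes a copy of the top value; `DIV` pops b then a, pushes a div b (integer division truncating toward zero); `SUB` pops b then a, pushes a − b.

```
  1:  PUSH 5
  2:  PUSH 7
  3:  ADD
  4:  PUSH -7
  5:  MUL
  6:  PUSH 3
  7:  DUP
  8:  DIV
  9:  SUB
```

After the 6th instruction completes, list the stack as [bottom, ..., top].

[-84, 3]

PUSH 5   5
PUSH 7   5 7
ADD      12
PUSH -7  12 -7
MUL      -84
PUSH 3   -84 3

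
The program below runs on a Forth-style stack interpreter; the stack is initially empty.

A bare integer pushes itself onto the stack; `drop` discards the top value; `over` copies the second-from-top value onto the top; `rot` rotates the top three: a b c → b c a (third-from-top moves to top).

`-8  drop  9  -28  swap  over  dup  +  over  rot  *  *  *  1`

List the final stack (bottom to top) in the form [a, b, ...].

-8   -> [-8]
drop -> []
9    -> [9]
-28  -> [9, -28]
swap -> [-28, 9]
over -> [-28, 9, -28]
dup  -> [-28, 9, -28, -28]
+    -> [-28, 9, -56]
over -> [-28, 9, -56, 9]
rot  -> [-28, -56, 9, 9]
*    -> [-28, -56, 81]
*    -> [-28, -4536]
*    -> [127008]
1    -> [127008, 1]

[127008, 1]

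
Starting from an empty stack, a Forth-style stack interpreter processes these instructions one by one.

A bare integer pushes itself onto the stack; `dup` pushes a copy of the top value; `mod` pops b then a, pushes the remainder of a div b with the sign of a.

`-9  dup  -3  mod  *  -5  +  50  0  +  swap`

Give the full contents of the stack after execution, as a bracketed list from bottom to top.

-9   : -9
dup  : -9 -9
-3   : -9 -9 -3
mod  : -9 0
*    : 0
-5   : 0 -5
+    : -5
50   : -5 50
0    : -5 50 0
+    : -5 50
swap : 50 -5

[50, -5]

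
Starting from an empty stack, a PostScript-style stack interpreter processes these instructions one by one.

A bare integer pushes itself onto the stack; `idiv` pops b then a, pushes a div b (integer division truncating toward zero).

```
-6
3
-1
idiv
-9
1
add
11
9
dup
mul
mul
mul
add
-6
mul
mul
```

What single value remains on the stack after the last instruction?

-256716

-6   : [-6]
3    : [-6, 3]
-1   : [-6, 3, -1]
idiv : [-6, -3]
-9   : [-6, -3, -9]
1    : [-6, -3, -9, 1]
add  : [-6, -3, -8]
11   : [-6, -3, -8, 11]
9    : [-6, -3, -8, 11, 9]
dup  : [-6, -3, -8, 11, 9, 9]
mul  : [-6, -3, -8, 11, 81]
mul  : [-6, -3, -8, 891]
mul  : [-6, -3, -7128]
add  : [-6, -7131]
-6   : [-6, -7131, -6]
mul  : [-6, 42786]
mul  : [-256716]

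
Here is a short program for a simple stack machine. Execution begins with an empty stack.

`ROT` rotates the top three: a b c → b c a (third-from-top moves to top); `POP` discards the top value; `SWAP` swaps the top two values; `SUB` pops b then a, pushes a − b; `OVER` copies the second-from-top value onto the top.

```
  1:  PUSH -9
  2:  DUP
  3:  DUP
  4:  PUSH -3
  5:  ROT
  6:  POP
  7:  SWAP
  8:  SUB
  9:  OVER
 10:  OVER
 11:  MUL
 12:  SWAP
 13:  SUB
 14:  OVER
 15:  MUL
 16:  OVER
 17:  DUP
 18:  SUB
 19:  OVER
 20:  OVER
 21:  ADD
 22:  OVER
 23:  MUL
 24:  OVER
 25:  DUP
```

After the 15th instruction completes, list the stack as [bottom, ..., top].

PUSH -9 : -9
DUP     : -9 -9
DUP     : -9 -9 -9
PUSH -3 : -9 -9 -9 -3
ROT     : -9 -9 -3 -9
POP     : -9 -9 -3
SWAP    : -9 -3 -9
SUB     : -9 6
OVER    : -9 6 -9
OVER    : -9 6 -9 6
MUL     : -9 6 -54
SWAP    : -9 -54 6
SUB     : -9 -60
OVER    : -9 -60 -9
MUL     : -9 540

[-9, 540]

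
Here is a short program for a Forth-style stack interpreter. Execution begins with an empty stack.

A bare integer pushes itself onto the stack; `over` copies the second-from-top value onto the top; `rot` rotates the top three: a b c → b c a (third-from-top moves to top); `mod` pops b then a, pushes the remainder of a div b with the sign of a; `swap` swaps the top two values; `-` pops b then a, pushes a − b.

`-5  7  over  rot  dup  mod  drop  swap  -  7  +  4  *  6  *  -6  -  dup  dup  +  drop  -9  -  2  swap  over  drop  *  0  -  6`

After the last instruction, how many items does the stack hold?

2

-5   → -5
7    → -5 7
over → -5 7 -5
rot  → 7 -5 -5
dup  → 7 -5 -5 -5
mod  → 7 -5 0
drop → 7 -5
swap → -5 7
-    → -12
7    → -12 7
+    → -5
4    → -5 4
*    → -20
6    → -20 6
*    → -120
-6   → -120 -6
-    → -114
dup  → -114 -114
dup  → -114 -114 -114
+    → -114 -228
drop → -114
-9   → -114 -9
-    → -105
2    → -105 2
swap → 2 -105
over → 2 -105 2
drop → 2 -105
*    → -210
0    → -210 0
-    → -210
6    → -210 6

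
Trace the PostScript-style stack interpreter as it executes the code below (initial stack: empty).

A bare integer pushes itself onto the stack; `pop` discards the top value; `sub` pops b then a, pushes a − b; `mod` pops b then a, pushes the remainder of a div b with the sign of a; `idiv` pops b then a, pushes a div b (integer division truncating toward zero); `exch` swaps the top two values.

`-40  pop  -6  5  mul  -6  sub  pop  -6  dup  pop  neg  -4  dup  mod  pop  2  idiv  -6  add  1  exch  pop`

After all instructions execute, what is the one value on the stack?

1

-40   -40
pop   (empty)
-6    -6
5     -6 5
mul   -30
-6    -30 -6
sub   -24
pop   (empty)
-6    -6
dup   -6 -6
pop   -6
neg   6
-4    6 -4
dup   6 -4 -4
mod   6 0
pop   6
2     6 2
idiv  3
-6    3 -6
add   -3
1     -3 1
exch  1 -3
pop   1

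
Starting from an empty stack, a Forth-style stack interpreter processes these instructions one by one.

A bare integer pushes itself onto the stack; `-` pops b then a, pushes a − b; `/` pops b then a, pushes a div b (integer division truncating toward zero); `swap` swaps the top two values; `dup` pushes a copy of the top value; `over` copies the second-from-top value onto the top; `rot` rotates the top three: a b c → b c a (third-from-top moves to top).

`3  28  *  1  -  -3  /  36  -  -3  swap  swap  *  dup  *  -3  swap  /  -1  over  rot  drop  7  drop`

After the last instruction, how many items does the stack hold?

3     [3]
28    [3, 28]
*     [84]
1     [84, 1]
-     [83]
-3    [83, -3]
/     [-27]
36    [-27, 36]
-     [-63]
-3    [-63, -3]
swap  [-3, -63]
swap  [-63, -3]
*     [189]
dup   [189, 189]
*     [35721]
-3    [35721, -3]
swap  [-3, 35721]
/     [0]
-1    [0, -1]
over  [0, -1, 0]
rot   [-1, 0, 0]
drop  [-1, 0]
7     [-1, 0, 7]
drop  [-1, 0]

2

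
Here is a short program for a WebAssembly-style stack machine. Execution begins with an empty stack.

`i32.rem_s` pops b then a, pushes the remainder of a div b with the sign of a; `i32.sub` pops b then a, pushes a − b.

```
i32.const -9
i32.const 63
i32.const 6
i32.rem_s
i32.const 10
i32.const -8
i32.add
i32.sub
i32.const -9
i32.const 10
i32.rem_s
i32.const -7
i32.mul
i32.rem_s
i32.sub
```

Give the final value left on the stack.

i32.const -9  [-9]
i32.const 63  [-9, 63]
i32.const 6   [-9, 63, 6]
i32.rem_s     [-9, 3]
i32.const 10  [-9, 3, 10]
i32.const -8  [-9, 3, 10, -8]
i32.add       [-9, 3, 2]
i32.sub       [-9, 1]
i32.const -9  [-9, 1, -9]
i32.const 10  [-9, 1, -9, 10]
i32.rem_s     [-9, 1, -9]
i32.const -7  [-9, 1, -9, -7]
i32.mul       [-9, 1, 63]
i32.rem_s     [-9, 1]
i32.sub       [-10]

-10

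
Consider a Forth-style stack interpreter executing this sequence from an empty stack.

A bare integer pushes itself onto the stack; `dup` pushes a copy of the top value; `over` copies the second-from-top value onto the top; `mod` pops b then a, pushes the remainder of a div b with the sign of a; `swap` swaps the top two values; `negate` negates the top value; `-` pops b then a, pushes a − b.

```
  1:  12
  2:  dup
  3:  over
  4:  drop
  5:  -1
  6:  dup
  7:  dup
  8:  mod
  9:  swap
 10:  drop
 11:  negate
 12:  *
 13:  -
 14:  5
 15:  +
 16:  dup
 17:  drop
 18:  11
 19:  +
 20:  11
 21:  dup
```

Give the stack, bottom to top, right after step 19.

[28]

12     : 12
dup    : 12 12
over   : 12 12 12
drop   : 12 12
-1     : 12 12 -1
dup    : 12 12 -1 -1
dup    : 12 12 -1 -1 -1
mod    : 12 12 -1 0
swap   : 12 12 0 -1
drop   : 12 12 0
negate : 12 12 0
*      : 12 0
-      : 12
5      : 12 5
+      : 17
dup    : 17 17
drop   : 17
11     : 17 11
+      : 28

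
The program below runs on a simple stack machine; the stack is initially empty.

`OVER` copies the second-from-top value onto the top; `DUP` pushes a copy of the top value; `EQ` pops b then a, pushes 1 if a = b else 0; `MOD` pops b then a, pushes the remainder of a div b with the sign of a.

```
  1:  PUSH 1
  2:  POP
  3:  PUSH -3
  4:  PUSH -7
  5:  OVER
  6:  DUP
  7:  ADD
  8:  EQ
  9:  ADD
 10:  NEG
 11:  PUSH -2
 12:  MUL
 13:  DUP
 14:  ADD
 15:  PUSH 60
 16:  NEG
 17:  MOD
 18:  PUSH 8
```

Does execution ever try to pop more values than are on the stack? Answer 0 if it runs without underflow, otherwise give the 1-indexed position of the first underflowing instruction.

0

PUSH 1  : 1
POP     : (empty)
PUSH -3 : -3
PUSH -7 : -3 -7
OVER    : -3 -7 -3
DUP     : -3 -7 -3 -3
ADD     : -3 -7 -6
EQ      : -3 0
ADD     : -3
NEG     : 3
PUSH -2 : 3 -2
MUL     : -6
DUP     : -6 -6
ADD     : -12
PUSH 60 : -12 60
NEG     : -12 -60
MOD     : -12
PUSH 8  : -12 8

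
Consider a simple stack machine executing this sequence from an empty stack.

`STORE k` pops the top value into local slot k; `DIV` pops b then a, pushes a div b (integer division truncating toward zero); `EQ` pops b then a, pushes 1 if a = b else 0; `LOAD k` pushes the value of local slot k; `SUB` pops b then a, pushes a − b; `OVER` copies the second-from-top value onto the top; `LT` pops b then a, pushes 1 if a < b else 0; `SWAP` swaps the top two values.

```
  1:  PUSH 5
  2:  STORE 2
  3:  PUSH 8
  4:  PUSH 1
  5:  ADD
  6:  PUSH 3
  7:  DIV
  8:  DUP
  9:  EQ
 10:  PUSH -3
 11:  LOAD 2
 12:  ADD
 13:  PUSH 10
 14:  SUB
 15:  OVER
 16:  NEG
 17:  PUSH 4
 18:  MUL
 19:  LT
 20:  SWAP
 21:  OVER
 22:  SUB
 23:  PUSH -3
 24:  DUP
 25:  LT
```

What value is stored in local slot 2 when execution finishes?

PUSH 5  -> [5]
STORE 2 -> []
PUSH 8  -> [8]
PUSH 1  -> [8, 1]
ADD     -> [9]
PUSH 3  -> [9, 3]
DIV     -> [3]
DUP     -> [3, 3]
EQ      -> [1]
PUSH -3 -> [1, -3]
LOAD 2  -> [1, -3, 5]
ADD     -> [1, 2]
PUSH 10 -> [1, 2, 10]
SUB     -> [1, -8]
OVER    -> [1, -8, 1]
NEG     -> [1, -8, -1]
PUSH 4  -> [1, -8, -1, 4]
MUL     -> [1, -8, -4]
LT      -> [1, 1]
SWAP    -> [1, 1]
OVER    -> [1, 1, 1]
SUB     -> [1, 0]
PUSH -3 -> [1, 0, -3]
DUP     -> [1, 0, -3, -3]
LT      -> [1, 0, 0]

5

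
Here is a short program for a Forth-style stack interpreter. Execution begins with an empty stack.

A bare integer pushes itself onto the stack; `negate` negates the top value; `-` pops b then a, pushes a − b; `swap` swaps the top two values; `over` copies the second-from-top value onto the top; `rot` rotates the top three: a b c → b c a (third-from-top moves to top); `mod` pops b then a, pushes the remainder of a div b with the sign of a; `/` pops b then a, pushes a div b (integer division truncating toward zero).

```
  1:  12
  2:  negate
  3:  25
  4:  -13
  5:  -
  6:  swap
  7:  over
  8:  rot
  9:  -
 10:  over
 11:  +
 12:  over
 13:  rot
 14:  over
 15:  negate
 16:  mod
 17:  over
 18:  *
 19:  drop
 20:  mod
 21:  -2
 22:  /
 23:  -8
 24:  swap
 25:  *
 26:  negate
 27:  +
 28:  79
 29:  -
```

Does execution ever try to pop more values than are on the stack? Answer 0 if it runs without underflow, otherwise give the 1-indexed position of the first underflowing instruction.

12      [12]
negate  [-12]
25      [-12, 25]
-13     [-12, 25, -13]
-       [-12, 38]
swap    [38, -12]
over    [38, -12, 38]
rot     [-12, 38, 38]
-       [-12, 0]
over    [-12, 0, -12]
+       [-12, -12]
over    [-12, -12, -12]
rot     [-12, -12, -12]
over    [-12, -12, -12, -12]
negate  [-12, -12, -12, 12]
mod     [-12, -12, 0]
over    [-12, -12, 0, -12]
*       [-12, -12, 0]
drop    [-12, -12]
mod     [0]
-2      [0, -2]
/       [0]
-8      [0, -8]
swap    [-8, 0]
*       [0]
negate  [0]
+  — needs 2 operands, stack has 1 → underflow

27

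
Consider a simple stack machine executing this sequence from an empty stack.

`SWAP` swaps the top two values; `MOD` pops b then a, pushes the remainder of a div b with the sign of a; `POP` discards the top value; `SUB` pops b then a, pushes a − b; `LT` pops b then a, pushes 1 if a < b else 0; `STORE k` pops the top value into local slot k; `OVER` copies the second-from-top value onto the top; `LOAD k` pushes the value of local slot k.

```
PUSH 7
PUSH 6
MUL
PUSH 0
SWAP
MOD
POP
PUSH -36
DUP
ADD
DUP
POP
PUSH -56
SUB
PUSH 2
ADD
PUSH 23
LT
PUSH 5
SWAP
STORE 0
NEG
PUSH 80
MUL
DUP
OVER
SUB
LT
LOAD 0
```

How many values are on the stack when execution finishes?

2

PUSH 7   → [7]
PUSH 6   → [7, 6]
MUL      → [42]
PUSH 0   → [42, 0]
SWAP     → [0, 42]
MOD      → [0]
POP      → []
PUSH -36 → [-36]
DUP      → [-36, -36]
ADD      → [-72]
DUP      → [-72, -72]
POP      → [-72]
PUSH -56 → [-72, -56]
SUB      → [-16]
PUSH 2   → [-16, 2]
ADD      → [-14]
PUSH 23  → [-14, 23]
LT       → [1]
PUSH 5   → [1, 5]
SWAP     → [5, 1]
STORE 0  → [5]
NEG      → [-5]
PUSH 80  → [-5, 80]
MUL      → [-400]
DUP      → [-400, -400]
OVER     → [-400, -400, -400]
SUB      → [-400, 0]
LT       → [1]
LOAD 0   → [1, 1]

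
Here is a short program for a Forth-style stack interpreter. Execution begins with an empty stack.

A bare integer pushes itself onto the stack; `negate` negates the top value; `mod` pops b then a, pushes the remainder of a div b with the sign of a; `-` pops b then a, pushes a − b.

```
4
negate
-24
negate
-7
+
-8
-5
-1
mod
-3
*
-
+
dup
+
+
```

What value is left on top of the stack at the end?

4       [4]
negate  [-4]
-24     [-4, -24]
negate  [-4, 24]
-7      [-4, 24, -7]
+       [-4, 17]
-8      [-4, 17, -8]
-5      [-4, 17, -8, -5]
-1      [-4, 17, -8, -5, -1]
mod     [-4, 17, -8, 0]
-3      [-4, 17, -8, 0, -3]
*       [-4, 17, -8, 0]
-       [-4, 17, -8]
+       [-4, 9]
dup     [-4, 9, 9]
+       [-4, 18]
+       [14]

14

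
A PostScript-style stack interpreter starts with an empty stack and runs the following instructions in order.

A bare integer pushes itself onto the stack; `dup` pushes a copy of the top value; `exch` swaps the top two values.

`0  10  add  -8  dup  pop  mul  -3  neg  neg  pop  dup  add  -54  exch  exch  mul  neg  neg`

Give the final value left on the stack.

0    : 0
10   : 0 10
add  : 10
-8   : 10 -8
dup  : 10 -8 -8
pop  : 10 -8
mul  : -80
-3   : -80 -3
neg  : -80 3
neg  : -80 -3
pop  : -80
dup  : -80 -80
add  : -160
-54  : -160 -54
exch : -54 -160
exch : -160 -54
mul  : 8640
neg  : -8640
neg  : 8640

8640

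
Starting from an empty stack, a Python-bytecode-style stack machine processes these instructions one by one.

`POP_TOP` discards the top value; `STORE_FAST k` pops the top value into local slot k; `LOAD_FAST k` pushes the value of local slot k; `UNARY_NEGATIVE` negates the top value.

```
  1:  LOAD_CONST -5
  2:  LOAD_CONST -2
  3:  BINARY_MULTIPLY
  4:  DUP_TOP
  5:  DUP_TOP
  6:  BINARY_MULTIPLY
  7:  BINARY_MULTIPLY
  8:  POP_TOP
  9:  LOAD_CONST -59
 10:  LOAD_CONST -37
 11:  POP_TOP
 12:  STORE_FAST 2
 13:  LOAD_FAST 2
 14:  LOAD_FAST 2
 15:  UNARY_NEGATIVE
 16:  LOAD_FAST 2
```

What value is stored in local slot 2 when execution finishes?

-59

LOAD_CONST -5   : [-5]
LOAD_CONST -2   : [-5, -2]
BINARY_MULTIPLY : [10]
DUP_TOP         : [10, 10]
DUP_TOP         : [10, 10, 10]
BINARY_MULTIPLY : [10, 100]
BINARY_MULTIPLY : [1000]
POP_TOP         : []
LOAD_CONST -59  : [-59]
LOAD_CONST -37  : [-59, -37]
POP_TOP         : [-59]
STORE_FAST 2    : []
LOAD_FAST 2     : [-59]
LOAD_FAST 2     : [-59, -59]
UNARY_NEGATIVE  : [-59, 59]
LOAD_FAST 2     : [-59, 59, -59]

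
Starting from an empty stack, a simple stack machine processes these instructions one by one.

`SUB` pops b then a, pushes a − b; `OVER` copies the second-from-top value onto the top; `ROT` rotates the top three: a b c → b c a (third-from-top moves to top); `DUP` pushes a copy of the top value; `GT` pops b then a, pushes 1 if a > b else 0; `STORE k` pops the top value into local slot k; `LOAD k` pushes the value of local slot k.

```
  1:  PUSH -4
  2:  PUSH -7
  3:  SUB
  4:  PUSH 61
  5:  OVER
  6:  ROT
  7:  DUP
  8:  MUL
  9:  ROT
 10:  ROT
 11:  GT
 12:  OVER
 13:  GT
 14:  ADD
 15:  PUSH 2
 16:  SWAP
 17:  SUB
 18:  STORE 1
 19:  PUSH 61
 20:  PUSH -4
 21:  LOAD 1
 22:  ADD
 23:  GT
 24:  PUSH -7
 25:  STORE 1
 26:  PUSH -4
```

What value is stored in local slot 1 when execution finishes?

PUSH -4 : -4
PUSH -7 : -4 -7
SUB     : 3
PUSH 61 : 3 61
OVER    : 3 61 3
ROT     : 61 3 3
DUP     : 61 3 3 3
MUL     : 61 3 9
ROT     : 3 9 61
ROT     : 9 61 3
GT      : 9 1
OVER    : 9 1 9
GT      : 9 0
ADD     : 9
PUSH 2  : 9 2
SWAP    : 2 9
SUB     : -7
STORE 1 : (empty)
PUSH 61 : 61
PUSH -4 : 61 -4
LOAD 1  : 61 -4 -7
ADD     : 61 -11
GT      : 1
PUSH -7 : 1 -7
STORE 1 : 1
PUSH -4 : 1 -4

-7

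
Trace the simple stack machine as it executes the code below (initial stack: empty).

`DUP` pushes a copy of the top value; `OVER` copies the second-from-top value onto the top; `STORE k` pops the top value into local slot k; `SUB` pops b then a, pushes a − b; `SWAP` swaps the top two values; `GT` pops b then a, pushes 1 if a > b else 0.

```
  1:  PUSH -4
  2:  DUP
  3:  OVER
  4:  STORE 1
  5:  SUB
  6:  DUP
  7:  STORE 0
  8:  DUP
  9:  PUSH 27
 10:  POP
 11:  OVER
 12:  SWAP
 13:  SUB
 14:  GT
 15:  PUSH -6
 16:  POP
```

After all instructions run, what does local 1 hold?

PUSH -4  [-4]
DUP      [-4, -4]
OVER     [-4, -4, -4]
STORE 1  [-4, -4]
SUB      [0]
DUP      [0, 0]
STORE 0  [0]
DUP      [0, 0]
PUSH 27  [0, 0, 27]
POP      [0, 0]
OVER     [0, 0, 0]
SWAP     [0, 0, 0]
SUB      [0, 0]
GT       [0]
PUSH -6  [0, -6]
POP      [0]

-4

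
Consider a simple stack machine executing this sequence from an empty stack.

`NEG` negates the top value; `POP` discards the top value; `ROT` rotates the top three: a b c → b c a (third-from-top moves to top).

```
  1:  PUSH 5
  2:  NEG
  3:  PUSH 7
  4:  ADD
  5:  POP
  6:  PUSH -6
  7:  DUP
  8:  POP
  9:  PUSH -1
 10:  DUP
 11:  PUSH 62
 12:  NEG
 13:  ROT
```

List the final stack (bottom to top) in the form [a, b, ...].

PUSH 5   5
NEG      -5
PUSH 7   -5 7
ADD      2
POP      (empty)
PUSH -6  -6
DUP      -6 -6
POP      -6
PUSH -1  -6 -1
DUP      -6 -1 -1
PUSH 62  -6 -1 -1 62
NEG      -6 -1 -1 -62
ROT      -6 -1 -62 -1

[-6, -1, -62, -1]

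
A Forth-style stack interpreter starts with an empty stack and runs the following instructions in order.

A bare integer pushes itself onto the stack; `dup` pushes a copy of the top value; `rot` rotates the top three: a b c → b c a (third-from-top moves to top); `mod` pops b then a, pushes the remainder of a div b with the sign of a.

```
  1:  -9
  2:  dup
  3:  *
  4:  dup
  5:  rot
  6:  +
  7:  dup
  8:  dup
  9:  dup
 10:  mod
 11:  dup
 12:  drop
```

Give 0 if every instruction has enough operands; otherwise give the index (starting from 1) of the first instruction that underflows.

-9  : [-9]
dup : [-9, -9]
*   : [81]
dup : [81, 81]
rot  — needs 3 operands, stack has 2 → underflow

5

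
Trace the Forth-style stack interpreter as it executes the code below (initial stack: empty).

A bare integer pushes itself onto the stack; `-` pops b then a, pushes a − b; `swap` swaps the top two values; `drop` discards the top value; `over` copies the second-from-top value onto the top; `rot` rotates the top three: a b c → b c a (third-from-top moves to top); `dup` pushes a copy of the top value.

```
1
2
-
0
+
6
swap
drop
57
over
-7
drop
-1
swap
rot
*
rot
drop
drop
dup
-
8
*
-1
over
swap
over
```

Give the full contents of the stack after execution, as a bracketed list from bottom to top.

1     1
2     1 2
-     -1
0     -1 0
+     -1
6     -1 6
swap  6 -1
drop  6
57    6 57
over  6 57 6
-7    6 57 6 -7
drop  6 57 6
-1    6 57 6 -1
swap  6 57 -1 6
rot   6 -1 6 57
*     6 -1 342
rot   -1 342 6
drop  -1 342
drop  -1
dup   -1 -1
-     0
8     0 8
*     0
-1    0 -1
over  0 -1 0
swap  0 0 -1
over  0 0 -1 0

[0, 0, -1, 0]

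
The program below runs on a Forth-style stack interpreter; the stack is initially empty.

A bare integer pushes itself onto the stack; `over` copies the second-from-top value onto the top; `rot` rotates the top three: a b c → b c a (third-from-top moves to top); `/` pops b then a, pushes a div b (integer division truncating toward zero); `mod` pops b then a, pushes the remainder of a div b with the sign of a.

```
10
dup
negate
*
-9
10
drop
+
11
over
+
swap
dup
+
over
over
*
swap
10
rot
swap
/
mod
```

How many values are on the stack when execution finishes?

10     : 10
dup    : 10 10
negate : 10 -10
*      : -100
-9     : -100 -9
10     : -100 -9 10
drop   : -100 -9
+      : -109
11     : -109 11
over   : -109 11 -109
+      : -109 -98
swap   : -98 -109
dup    : -98 -109 -109
+      : -98 -218
over   : -98 -218 -98
over   : -98 -218 -98 -218
*      : -98 -218 21364
swap   : -98 21364 -218
10     : -98 21364 -218 10
rot    : -98 -218 10 21364
swap   : -98 -218 21364 10
/      : -98 -218 2136
mod    : -98 -218

2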